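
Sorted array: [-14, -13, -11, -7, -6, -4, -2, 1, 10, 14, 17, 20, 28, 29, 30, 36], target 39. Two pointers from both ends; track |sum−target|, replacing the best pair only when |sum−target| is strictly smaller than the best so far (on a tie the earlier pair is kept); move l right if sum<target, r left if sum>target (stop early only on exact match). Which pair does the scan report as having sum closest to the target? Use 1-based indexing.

pair (10, 29) with sum 39 (|Δ|=0)

[1,16] -14+36=22 d=17 * → l++
[2,16] -13+36=23 d=16 * → l++
[3,16] -11+36=25 d=14 * → l++
[4,16] -7+36=29 d=10 * → l++
[5,16] -6+36=30 d=9 * → l++
[6,16] -4+36=32 d=7 * → l++
[7,16] -2+36=34 d=5 * → l++
[8,16] 1+36=37 d=2 * → l++
[9,16] 10+36=46 d=7 → r--
[9,15] 10+30=40 d=1 * → r--
[9,14] 10+29=39 d=0 * → stop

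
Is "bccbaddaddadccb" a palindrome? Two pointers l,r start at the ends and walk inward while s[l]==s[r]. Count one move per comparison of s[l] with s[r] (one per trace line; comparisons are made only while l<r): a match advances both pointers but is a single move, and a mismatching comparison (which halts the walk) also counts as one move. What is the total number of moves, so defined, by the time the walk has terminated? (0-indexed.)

4 moves

l=0 r=14: 'b'=='b', l++,r--
l=1 r=13: 'c'=='c', l++,r--
l=2 r=12: 'c'=='c', l++,r--
l=3 r=11: 'b'!='d', stop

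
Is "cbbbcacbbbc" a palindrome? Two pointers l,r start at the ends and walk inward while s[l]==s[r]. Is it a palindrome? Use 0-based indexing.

palindrome

[0,10] 'c'=='c' → l++,r--
[1,9] 'b'=='b' → l++,r--
[2,8] 'b'=='b' → l++,r--
[3,7] 'b'=='b' → l++,r--
[4,6] 'c'=='c' → l++,r--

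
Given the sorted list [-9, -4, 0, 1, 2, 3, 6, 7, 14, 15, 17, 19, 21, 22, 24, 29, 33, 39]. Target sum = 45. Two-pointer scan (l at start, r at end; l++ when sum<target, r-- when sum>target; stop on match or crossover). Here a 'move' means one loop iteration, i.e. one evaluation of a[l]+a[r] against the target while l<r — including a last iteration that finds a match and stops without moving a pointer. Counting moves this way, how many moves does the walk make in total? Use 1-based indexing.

l=1 r=18: -9+39=30 <45, l++
l=2 r=18: -4+39=35 <45, l++
l=3 r=18: 0+39=39 <45, l++
l=4 r=18: 1+39=40 <45, l++
l=5 r=18: 2+39=41 <45, l++
l=6 r=18: 3+39=42 <45, l++
l=7 r=18: 6+39=45, found

7 moves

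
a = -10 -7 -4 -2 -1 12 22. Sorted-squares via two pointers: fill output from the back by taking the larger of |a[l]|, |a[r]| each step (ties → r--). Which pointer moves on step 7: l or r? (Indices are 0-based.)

r

[0,6] |-10|<=|22| out[6]=484 → r--
[0,5] |-10|<=|12| out[5]=144 → r--
[0,4] |-10|>|-1| out[4]=100 → l++
[1,4] |-7|>|-1| out[3]=49 → l++
[2,4] |-4|>|-1| out[2]=16 → l++
[3,4] |-2|>|-1| out[1]=4 → l++
[4,4] |-1|<=|-1| out[0]=1 → r--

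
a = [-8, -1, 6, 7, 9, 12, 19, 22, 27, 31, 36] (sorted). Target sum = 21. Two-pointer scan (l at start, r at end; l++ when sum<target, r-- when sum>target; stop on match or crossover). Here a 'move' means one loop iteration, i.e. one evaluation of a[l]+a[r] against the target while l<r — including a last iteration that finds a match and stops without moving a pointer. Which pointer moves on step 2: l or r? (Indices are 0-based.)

r

[0,10] -8+36=28 >21 → r--
[0,9] -8+31=23 >21 → r--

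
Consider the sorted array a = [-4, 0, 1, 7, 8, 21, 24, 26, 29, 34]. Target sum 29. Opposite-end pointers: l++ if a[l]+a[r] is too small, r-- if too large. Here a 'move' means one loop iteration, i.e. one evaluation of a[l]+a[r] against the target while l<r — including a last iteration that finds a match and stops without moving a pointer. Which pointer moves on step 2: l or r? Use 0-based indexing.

[0,9] -4+34=30 >29 → r--
[0,8] -4+29=25 <29 → l++

l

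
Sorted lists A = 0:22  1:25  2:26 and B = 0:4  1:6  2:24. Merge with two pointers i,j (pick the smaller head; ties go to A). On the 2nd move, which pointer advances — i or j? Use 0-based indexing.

i=0 j=0: A[i]=22>B[j]=4 take 4, j++
i=0 j=1: A[i]=22>B[j]=6 take 6, j++

j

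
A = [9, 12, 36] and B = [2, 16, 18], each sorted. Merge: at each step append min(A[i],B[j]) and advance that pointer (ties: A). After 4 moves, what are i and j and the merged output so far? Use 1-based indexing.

[i=1,j=1] A[i]=9>B[j]=2 take 2 → j++
[i=1,j=2] A[i]=9<=B[j]=16 take 9 → i++
[i=2,j=2] A[i]=12<=B[j]=16 take 12 → i++
[i=3,j=2] A[i]=36>B[j]=16 take 16 → j++

i=3, j=3, merged so far=[2, 9, 12, 16]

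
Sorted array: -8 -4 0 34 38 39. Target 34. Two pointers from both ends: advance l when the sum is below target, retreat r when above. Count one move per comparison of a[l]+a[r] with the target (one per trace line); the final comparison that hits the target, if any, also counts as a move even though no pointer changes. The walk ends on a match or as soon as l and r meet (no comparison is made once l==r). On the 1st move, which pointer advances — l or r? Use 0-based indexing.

l=0 r=5: -8+39=31 <34, l++

l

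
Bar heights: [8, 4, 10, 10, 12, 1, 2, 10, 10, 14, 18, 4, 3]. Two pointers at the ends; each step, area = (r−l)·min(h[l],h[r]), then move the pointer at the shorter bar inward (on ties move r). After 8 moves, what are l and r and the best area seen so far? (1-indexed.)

l=7, r=11, best area=80

[1,13] min(8,3)*12=36 best=36 * → r--
[1,12] min(8,4)*11=44 best=44 * → r--
[1,11] min(8,18)*10=80 best=80 * → l++
[2,11] min(4,18)*9=36 best=80 → l++
[3,11] min(10,18)*8=80 best=80 → l++
[4,11] min(10,18)*7=70 best=80 → l++
[5,11] min(12,18)*6=72 best=80 → l++
[6,11] min(1,18)*5=5 best=80 → l++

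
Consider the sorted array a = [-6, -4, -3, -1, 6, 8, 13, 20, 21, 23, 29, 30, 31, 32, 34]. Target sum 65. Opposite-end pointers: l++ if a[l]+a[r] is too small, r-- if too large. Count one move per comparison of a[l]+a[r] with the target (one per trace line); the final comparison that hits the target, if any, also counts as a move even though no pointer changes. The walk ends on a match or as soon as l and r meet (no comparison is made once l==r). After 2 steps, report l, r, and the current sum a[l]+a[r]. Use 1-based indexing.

l=1 r=15: -6+34=28 <65, l++
l=2 r=15: -4+34=30 <65, l++

l=3, r=15, sum=31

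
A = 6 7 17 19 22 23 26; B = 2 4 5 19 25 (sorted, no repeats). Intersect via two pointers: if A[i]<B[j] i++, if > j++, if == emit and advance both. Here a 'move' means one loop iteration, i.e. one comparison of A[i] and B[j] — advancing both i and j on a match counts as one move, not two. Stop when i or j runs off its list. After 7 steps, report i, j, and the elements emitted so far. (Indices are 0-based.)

i=0 j=0: 6>2, j++
i=0 j=1: 6>4, j++
i=0 j=2: 6>5, j++
i=0 j=3: 6<19, i++
i=1 j=3: 7<19, i++
i=2 j=3: 17<19, i++
i=3 j=3: 19==19 emit, i++,j++

i=4, j=4, emitted=[19]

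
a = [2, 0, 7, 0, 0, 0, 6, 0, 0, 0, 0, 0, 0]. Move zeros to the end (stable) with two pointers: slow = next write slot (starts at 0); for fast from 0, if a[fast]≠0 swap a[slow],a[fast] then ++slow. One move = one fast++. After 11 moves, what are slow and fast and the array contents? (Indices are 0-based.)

slow=0 fast=0: a[fast]=2≠0 swap→a[0]=2, slow++,fast++
slow=1 fast=1: a[fast]=0, fast++
slow=1 fast=2: a[fast]=7≠0 swap→a[1]=7, slow++,fast++
slow=2 fast=3: a[fast]=0, fast++
slow=2 fast=4: a[fast]=0, fast++
slow=2 fast=5: a[fast]=0, fast++
slow=2 fast=6: a[fast]=6≠0 swap→a[2]=6, slow++,fast++
slow=3 fast=7: a[fast]=0, fast++
slow=3 fast=8: a[fast]=0, fast++
slow=3 fast=9: a[fast]=0, fast++
slow=3 fast=10: a[fast]=0, fast++

slow=3, fast=11, a=[2, 7, 6, 0, 0, 0, 0, 0, 0, 0, 0, 0, 0]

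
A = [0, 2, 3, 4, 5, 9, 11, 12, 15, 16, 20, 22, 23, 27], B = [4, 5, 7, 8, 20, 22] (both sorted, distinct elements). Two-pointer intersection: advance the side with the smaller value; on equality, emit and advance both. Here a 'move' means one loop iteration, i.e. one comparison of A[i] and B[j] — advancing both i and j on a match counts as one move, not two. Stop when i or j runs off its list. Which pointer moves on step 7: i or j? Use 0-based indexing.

[i=0,j=0] 0<4 → i++
[i=1,j=0] 2<4 → i++
[i=2,j=0] 3<4 → i++
[i=3,j=0] 4==4 emit → i++,j++
[i=4,j=1] 5==5 emit → i++,j++
[i=5,j=2] 9>7 → j++
[i=5,j=3] 9>8 → j++

j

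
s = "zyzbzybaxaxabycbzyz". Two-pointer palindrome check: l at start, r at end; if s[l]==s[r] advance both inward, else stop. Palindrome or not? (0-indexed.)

l=0 r=18: 'z'=='z', l++,r--
l=1 r=17: 'y'=='y', l++,r--
l=2 r=16: 'z'=='z', l++,r--
l=3 r=15: 'b'=='b', l++,r--
l=4 r=14: 'z'!='c', stop

not a palindrome (mismatch at 4,14)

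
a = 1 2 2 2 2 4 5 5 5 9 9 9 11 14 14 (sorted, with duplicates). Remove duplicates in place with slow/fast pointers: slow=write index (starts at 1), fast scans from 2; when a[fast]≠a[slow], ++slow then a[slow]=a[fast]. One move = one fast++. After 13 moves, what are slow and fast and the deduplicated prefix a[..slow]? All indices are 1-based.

slow=7, fast=15, prefix=[1, 2, 4, 5, 9, 11, 14]

(s=1,f=2) a[fast]=2≠a[slow]=1 write a[2]=2 → slow++,fast++
(s=2,f=3) a[fast]=2=a[slow] dup → fast++
(s=2,f=4) a[fast]=2=a[slow] dup → fast++
(s=2,f=5) a[fast]=2=a[slow] dup → fast++
(s=2,f=6) a[fast]=4≠a[slow]=2 write a[3]=4 → slow++,fast++
(s=3,f=7) a[fast]=5≠a[slow]=4 write a[4]=5 → slow++,fast++
(s=4,f=8) a[fast]=5=a[slow] dup → fast++
(s=4,f=9) a[fast]=5=a[slow] dup → fast++
(s=4,f=10) a[fast]=9≠a[slow]=5 write a[5]=9 → slow++,fast++
(s=5,f=11) a[fast]=9=a[slow] dup → fast++
(s=5,f=12) a[fast]=9=a[slow] dup → fast++
(s=5,f=13) a[fast]=11≠a[slow]=9 write a[6]=11 → slow++,fast++
(s=6,f=14) a[fast]=14≠a[slow]=11 write a[7]=14 → slow++,fast++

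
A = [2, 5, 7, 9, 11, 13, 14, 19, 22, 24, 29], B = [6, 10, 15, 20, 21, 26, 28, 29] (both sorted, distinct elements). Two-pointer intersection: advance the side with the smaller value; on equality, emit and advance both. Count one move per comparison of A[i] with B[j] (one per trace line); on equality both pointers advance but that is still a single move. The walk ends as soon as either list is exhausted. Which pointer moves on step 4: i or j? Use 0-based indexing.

i=0 j=0: 2<6, i++
i=1 j=0: 5<6, i++
i=2 j=0: 7>6, j++
i=2 j=1: 7<10, i++

i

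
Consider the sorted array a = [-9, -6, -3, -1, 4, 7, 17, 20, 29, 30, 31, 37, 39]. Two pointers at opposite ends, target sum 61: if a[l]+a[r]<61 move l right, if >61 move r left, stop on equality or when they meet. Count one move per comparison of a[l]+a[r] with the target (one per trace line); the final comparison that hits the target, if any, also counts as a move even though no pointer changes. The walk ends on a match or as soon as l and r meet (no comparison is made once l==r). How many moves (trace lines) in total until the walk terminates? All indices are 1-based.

l=1 r=13: -9+39=30 <61, l++
l=2 r=13: -6+39=33 <61, l++
l=3 r=13: -3+39=36 <61, l++
l=4 r=13: -1+39=38 <61, l++
l=5 r=13: 4+39=43 <61, l++
l=6 r=13: 7+39=46 <61, l++
l=7 r=13: 17+39=56 <61, l++
l=8 r=13: 20+39=59 <61, l++
l=9 r=13: 29+39=68 >61, r--
l=9 r=12: 29+37=66 >61, r--
l=9 r=11: 29+31=60 <61, l++
l=10 r=11: 30+31=61, found

12 moves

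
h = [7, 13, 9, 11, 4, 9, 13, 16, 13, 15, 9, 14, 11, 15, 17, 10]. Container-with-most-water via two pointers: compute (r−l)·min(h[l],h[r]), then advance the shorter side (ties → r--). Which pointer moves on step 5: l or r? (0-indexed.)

l

l=0 r=15: min(7,10)*15=105 best=105 *, l++
l=1 r=15: min(13,10)*14=140 best=140 *, r--
l=1 r=14: min(13,17)*13=169 best=169 *, l++
l=2 r=14: min(9,17)*12=108 best=169, l++
l=3 r=14: min(11,17)*11=121 best=169, l++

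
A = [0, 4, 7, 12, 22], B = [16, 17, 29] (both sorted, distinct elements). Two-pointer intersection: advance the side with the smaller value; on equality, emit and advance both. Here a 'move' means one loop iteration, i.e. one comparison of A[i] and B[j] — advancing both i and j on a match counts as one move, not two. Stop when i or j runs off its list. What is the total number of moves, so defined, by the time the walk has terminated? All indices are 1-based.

7 moves

[i=1,j=1] 0<16 → i++
[i=2,j=1] 4<16 → i++
[i=3,j=1] 7<16 → i++
[i=4,j=1] 12<16 → i++
[i=5,j=1] 22>16 → j++
[i=5,j=2] 22>17 → j++
[i=5,j=3] 22<29 → i++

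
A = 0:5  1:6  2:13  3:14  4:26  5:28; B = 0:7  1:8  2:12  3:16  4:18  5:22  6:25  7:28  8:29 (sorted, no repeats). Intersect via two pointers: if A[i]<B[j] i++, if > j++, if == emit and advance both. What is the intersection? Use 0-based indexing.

intersection = [28]

[i=0,j=0] 5<7 → i++
[i=1,j=0] 6<7 → i++
[i=2,j=0] 13>7 → j++
[i=2,j=1] 13>8 → j++
[i=2,j=2] 13>12 → j++
[i=2,j=3] 13<16 → i++
[i=3,j=3] 14<16 → i++
[i=4,j=3] 26>16 → j++
[i=4,j=4] 26>18 → j++
[i=4,j=5] 26>22 → j++
[i=4,j=6] 26>25 → j++
[i=4,j=7] 26<28 → i++
[i=5,j=7] 28==28 emit → i++,j++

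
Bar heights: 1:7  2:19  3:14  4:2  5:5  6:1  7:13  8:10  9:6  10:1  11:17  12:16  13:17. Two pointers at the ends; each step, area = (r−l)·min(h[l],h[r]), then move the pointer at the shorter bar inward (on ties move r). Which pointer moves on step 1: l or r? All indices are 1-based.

[1,13] min(7,17)*12=84 best=84 * → l++

l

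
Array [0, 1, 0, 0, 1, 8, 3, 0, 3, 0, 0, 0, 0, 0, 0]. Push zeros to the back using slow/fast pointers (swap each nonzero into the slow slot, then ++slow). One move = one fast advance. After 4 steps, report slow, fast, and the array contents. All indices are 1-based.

slow=1 fast=1: a[fast]=0, fast++
slow=1 fast=2: a[fast]=1≠0 swap→a[1]=1, slow++,fast++
slow=2 fast=3: a[fast]=0, fast++
slow=2 fast=4: a[fast]=0, fast++

slow=2, fast=5, a=[1, 0, 0, 0, 1, 8, 3, 0, 3, 0, 0, 0, 0, 0, 0]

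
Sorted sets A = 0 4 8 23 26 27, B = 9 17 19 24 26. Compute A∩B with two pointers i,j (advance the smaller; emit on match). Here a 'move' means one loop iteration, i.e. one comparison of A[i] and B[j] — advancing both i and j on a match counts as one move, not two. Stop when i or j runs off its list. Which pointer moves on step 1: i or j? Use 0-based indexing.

i

[i=0,j=0] 0<9 → i++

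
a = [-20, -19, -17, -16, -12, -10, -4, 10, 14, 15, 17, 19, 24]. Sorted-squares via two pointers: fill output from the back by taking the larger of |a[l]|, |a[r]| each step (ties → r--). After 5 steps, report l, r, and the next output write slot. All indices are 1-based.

l=1 r=13: |-20|<=|24| out[13]=576, r--
l=1 r=12: |-20|>|19| out[12]=400, l++
l=2 r=12: |-19|<=|19| out[11]=361, r--
l=2 r=11: |-19|>|17| out[10]=361, l++
l=3 r=11: |-17|<=|17| out[9]=289, r--

l=3, r=10, next write slot=8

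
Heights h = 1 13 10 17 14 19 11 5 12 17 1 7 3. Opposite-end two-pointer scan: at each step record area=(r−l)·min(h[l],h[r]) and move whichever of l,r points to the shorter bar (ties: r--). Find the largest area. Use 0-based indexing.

l=0 r=12: min(1,3)*12=12 best=12 *, l++
l=1 r=12: min(13,3)*11=33 best=33 *, r--
l=1 r=11: min(13,7)*10=70 best=70 *, r--
l=1 r=10: min(13,1)*9=9 best=70, r--
l=1 r=9: min(13,17)*8=104 best=104 *, l++
l=2 r=9: min(10,17)*7=70 best=104, l++
l=3 r=9: min(17,17)*6=102 best=104, r--
l=3 r=8: min(17,12)*5=60 best=104, r--
l=3 r=7: min(17,5)*4=20 best=104, r--
l=3 r=6: min(17,11)*3=33 best=104, r--
l=3 r=5: min(17,19)*2=34 best=104, l++
l=4 r=5: min(14,19)*1=14 best=104, l++

max area = 104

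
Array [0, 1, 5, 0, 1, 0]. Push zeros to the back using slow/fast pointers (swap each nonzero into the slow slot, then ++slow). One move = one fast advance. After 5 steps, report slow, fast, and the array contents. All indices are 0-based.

slow=3, fast=5, a=[1, 5, 1, 0, 0, 0]

(s=0,f=0) a[fast]=0 → fast++
(s=0,f=1) a[fast]=1≠0 swap→a[0]=1 → slow++,fast++
(s=1,f=2) a[fast]=5≠0 swap→a[1]=5 → slow++,fast++
(s=2,f=3) a[fast]=0 → fast++
(s=2,f=4) a[fast]=1≠0 swap→a[2]=1 → slow++,fast++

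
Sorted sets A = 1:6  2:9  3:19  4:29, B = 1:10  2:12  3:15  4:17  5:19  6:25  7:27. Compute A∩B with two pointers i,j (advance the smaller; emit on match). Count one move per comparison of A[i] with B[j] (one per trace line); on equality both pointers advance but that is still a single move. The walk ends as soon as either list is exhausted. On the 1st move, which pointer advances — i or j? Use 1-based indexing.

i

[i=1,j=1] 6<10 → i++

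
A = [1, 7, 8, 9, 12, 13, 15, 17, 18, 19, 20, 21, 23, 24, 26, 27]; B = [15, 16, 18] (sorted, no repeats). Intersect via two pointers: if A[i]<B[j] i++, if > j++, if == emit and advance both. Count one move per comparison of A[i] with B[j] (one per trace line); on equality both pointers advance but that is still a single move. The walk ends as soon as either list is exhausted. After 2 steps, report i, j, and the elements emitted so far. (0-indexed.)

i=0 j=0: 1<15, i++
i=1 j=0: 7<15, i++

i=2, j=0, emitted=[]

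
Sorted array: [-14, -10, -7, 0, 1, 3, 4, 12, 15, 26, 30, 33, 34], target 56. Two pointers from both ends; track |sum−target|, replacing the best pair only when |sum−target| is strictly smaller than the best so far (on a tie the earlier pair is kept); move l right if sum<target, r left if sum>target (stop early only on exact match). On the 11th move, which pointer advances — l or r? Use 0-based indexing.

l=0 r=12: -14+34=20 d=36 *, l++
l=1 r=12: -10+34=24 d=32 *, l++
l=2 r=12: -7+34=27 d=29 *, l++
l=3 r=12: 0+34=34 d=22 *, l++
l=4 r=12: 1+34=35 d=21 *, l++
l=5 r=12: 3+34=37 d=19 *, l++
l=6 r=12: 4+34=38 d=18 *, l++
l=7 r=12: 12+34=46 d=10 *, l++
l=8 r=12: 15+34=49 d=7 *, l++
l=9 r=12: 26+34=60 d=4 *, r--
l=9 r=11: 26+33=59 d=3 *, r--

r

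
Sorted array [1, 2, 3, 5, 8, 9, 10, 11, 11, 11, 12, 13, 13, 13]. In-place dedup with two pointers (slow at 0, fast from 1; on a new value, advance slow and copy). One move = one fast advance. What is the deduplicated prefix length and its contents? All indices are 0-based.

(s=0,f=1) a[fast]=2≠a[slow]=1 write a[1]=2 → slow++,fast++
(s=1,f=2) a[fast]=3≠a[slow]=2 write a[2]=3 → slow++,fast++
(s=2,f=3) a[fast]=5≠a[slow]=3 write a[3]=5 → slow++,fast++
(s=3,f=4) a[fast]=8≠a[slow]=5 write a[4]=8 → slow++,fast++
(s=4,f=5) a[fast]=9≠a[slow]=8 write a[5]=9 → slow++,fast++
(s=5,f=6) a[fast]=10≠a[slow]=9 write a[6]=10 → slow++,fast++
(s=6,f=7) a[fast]=11≠a[slow]=10 write a[7]=11 → slow++,fast++
(s=7,f=8) a[fast]=11=a[slow] dup → fast++
(s=7,f=9) a[fast]=11=a[slow] dup → fast++
(s=7,f=10) a[fast]=12≠a[slow]=11 write a[8]=12 → slow++,fast++
(s=8,f=11) a[fast]=13≠a[slow]=12 write a[9]=13 → slow++,fast++
(s=9,f=12) a[fast]=13=a[slow] dup → fast++
(s=9,f=13) a[fast]=13=a[slow] dup → fast++

length 10; prefix = [1, 2, 3, 5, 8, 9, 10, 11, 12, 13]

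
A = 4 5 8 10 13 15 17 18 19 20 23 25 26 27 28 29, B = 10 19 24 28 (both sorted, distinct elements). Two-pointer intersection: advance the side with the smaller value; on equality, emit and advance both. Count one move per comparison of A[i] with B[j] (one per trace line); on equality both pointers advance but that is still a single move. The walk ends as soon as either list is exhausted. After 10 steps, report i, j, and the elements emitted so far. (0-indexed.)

[i=0,j=0] 4<10 → i++
[i=1,j=0] 5<10 → i++
[i=2,j=0] 8<10 → i++
[i=3,j=0] 10==10 emit → i++,j++
[i=4,j=1] 13<19 → i++
[i=5,j=1] 15<19 → i++
[i=6,j=1] 17<19 → i++
[i=7,j=1] 18<19 → i++
[i=8,j=1] 19==19 emit → i++,j++
[i=9,j=2] 20<24 → i++

i=10, j=2, emitted=[10, 19]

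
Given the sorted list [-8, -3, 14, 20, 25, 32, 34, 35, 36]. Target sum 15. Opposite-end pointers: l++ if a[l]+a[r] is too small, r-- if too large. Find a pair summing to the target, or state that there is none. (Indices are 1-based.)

no pair

[1,9] -8+36=28 >15 → r--
[1,8] -8+35=27 >15 → r--
[1,7] -8+34=26 >15 → r--
[1,6] -8+32=24 >15 → r--
[1,5] -8+25=17 >15 → r--
[1,4] -8+20=12 <15 → l++
[2,4] -3+20=17 >15 → r--
[2,3] -3+14=11 <15 → l++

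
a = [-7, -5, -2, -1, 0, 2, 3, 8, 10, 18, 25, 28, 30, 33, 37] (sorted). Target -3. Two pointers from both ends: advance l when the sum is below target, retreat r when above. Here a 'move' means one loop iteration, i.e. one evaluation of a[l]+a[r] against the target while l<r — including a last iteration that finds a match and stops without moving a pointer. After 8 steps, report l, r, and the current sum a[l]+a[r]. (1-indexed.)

l=1 r=15: -7+37=30 >-3, r--
l=1 r=14: -7+33=26 >-3, r--
l=1 r=13: -7+30=23 >-3, r--
l=1 r=12: -7+28=21 >-3, r--
l=1 r=11: -7+25=18 >-3, r--
l=1 r=10: -7+18=11 >-3, r--
l=1 r=9: -7+10=3 >-3, r--
l=1 r=8: -7+8=1 >-3, r--

l=1, r=7, sum=-4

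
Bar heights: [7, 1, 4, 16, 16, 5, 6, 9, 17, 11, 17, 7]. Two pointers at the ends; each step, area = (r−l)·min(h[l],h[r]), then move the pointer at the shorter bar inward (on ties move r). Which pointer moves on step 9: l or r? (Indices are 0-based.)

l

l=0 r=11: min(7,7)*11=77 best=77 *, r--
l=0 r=10: min(7,17)*10=70 best=77, l++
l=1 r=10: min(1,17)*9=9 best=77, l++
l=2 r=10: min(4,17)*8=32 best=77, l++
l=3 r=10: min(16,17)*7=112 best=112 *, l++
l=4 r=10: min(16,17)*6=96 best=112, l++
l=5 r=10: min(5,17)*5=25 best=112, l++
l=6 r=10: min(6,17)*4=24 best=112, l++
l=7 r=10: min(9,17)*3=27 best=112, l++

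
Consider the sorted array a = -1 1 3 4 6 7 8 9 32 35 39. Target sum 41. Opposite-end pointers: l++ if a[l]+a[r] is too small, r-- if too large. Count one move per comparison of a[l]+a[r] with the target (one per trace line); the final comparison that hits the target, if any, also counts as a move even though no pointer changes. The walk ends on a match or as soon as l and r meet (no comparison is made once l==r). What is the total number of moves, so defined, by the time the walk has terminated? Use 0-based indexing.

6 moves

l=0 r=10: -1+39=38 <41, l++
l=1 r=10: 1+39=40 <41, l++
l=2 r=10: 3+39=42 >41, r--
l=2 r=9: 3+35=38 <41, l++
l=3 r=9: 4+35=39 <41, l++
l=4 r=9: 6+35=41, found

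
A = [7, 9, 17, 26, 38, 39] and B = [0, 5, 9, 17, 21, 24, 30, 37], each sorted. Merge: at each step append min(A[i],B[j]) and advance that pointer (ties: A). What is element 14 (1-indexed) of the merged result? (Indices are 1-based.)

merged[14] = 39

i=1 j=1: A[i]=7>B[j]=0 take 0, j++
i=1 j=2: A[i]=7>B[j]=5 take 5, j++
i=1 j=3: A[i]=7<=B[j]=9 take 7, i++
i=2 j=3: A[i]=9<=B[j]=9 take 9, i++
i=3 j=3: A[i]=17>B[j]=9 take 9, j++
i=3 j=4: A[i]=17<=B[j]=17 take 17, i++
i=4 j=4: A[i]=26>B[j]=17 take 17, j++
i=4 j=5: A[i]=26>B[j]=21 take 21, j++
i=4 j=6: A[i]=26>B[j]=24 take 24, j++
i=4 j=7: A[i]=26<=B[j]=30 take 26, i++
i=5 j=7: A[i]=38>B[j]=30 take 30, j++
i=5 j=8: A[i]=38>B[j]=37 take 37, j++
i=5 j=9: B done, take A[i]=38, i++
i=6 j=9: B done, take A[i]=39, i++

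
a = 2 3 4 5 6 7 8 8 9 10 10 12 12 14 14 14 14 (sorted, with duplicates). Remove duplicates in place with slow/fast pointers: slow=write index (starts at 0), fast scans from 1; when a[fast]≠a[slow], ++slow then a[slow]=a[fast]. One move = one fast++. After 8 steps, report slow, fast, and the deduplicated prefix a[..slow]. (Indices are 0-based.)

slow=7, fast=9, prefix=[2, 3, 4, 5, 6, 7, 8, 9]

slow=0 fast=1: a[fast]=3≠a[slow]=2 write a[1]=3, slow++,fast++
slow=1 fast=2: a[fast]=4≠a[slow]=3 write a[2]=4, slow++,fast++
slow=2 fast=3: a[fast]=5≠a[slow]=4 write a[3]=5, slow++,fast++
slow=3 fast=4: a[fast]=6≠a[slow]=5 write a[4]=6, slow++,fast++
slow=4 fast=5: a[fast]=7≠a[slow]=6 write a[5]=7, slow++,fast++
slow=5 fast=6: a[fast]=8≠a[slow]=7 write a[6]=8, slow++,fast++
slow=6 fast=7: a[fast]=8=a[slow] dup, fast++
slow=6 fast=8: a[fast]=9≠a[slow]=8 write a[7]=9, slow++,fast++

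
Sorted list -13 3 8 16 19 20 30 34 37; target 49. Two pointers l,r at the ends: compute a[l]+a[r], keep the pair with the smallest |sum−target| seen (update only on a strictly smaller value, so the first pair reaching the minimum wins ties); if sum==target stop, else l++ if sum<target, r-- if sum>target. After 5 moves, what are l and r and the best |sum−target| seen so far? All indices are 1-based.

[1,9] -13+37=24 d=25 * → l++
[2,9] 3+37=40 d=9 * → l++
[3,9] 8+37=45 d=4 * → l++
[4,9] 16+37=53 d=4 → r--
[4,8] 16+34=50 d=1 * → r--

l=4, r=7, best |Δ|=1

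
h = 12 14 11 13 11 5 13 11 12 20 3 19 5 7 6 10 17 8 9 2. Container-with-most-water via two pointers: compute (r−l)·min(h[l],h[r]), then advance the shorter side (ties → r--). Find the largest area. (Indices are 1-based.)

l=1 r=20: min(12,2)*19=38 best=38 *, r--
l=1 r=19: min(12,9)*18=162 best=162 *, r--
l=1 r=18: min(12,8)*17=136 best=162, r--
l=1 r=17: min(12,17)*16=192 best=192 *, l++
l=2 r=17: min(14,17)*15=210 best=210 *, l++
l=3 r=17: min(11,17)*14=154 best=210, l++
l=4 r=17: min(13,17)*13=169 best=210, l++
l=5 r=17: min(11,17)*12=132 best=210, l++
l=6 r=17: min(5,17)*11=55 best=210, l++
l=7 r=17: min(13,17)*10=130 best=210, l++
l=8 r=17: min(11,17)*9=99 best=210, l++
l=9 r=17: min(12,17)*8=96 best=210, l++
l=10 r=17: min(20,17)*7=119 best=210, r--
l=10 r=16: min(20,10)*6=60 best=210, r--
l=10 r=15: min(20,6)*5=30 best=210, r--
l=10 r=14: min(20,7)*4=28 best=210, r--
l=10 r=13: min(20,5)*3=15 best=210, r--
l=10 r=12: min(20,19)*2=38 best=210, r--
l=10 r=11: min(20,3)*1=3 best=210, r--

max area = 210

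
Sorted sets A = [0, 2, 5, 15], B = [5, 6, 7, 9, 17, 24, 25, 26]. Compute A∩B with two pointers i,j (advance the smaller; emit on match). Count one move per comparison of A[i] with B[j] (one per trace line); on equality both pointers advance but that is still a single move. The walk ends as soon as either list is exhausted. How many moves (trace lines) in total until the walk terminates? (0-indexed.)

7 moves

i=0 j=0: 0<5, i++
i=1 j=0: 2<5, i++
i=2 j=0: 5==5 emit, i++,j++
i=3 j=1: 15>6, j++
i=3 j=2: 15>7, j++
i=3 j=3: 15>9, j++
i=3 j=4: 15<17, i++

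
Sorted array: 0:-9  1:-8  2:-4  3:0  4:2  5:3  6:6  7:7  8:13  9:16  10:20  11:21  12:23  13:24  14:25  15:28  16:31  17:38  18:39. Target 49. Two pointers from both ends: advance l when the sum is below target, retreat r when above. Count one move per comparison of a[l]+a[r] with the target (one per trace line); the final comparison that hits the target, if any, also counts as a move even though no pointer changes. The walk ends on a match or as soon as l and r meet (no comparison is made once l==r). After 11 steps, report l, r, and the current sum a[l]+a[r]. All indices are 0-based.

l=9, r=16, sum=47

[0,18] -9+39=30 <49 → l++
[1,18] -8+39=31 <49 → l++
[2,18] -4+39=35 <49 → l++
[3,18] 0+39=39 <49 → l++
[4,18] 2+39=41 <49 → l++
[5,18] 3+39=42 <49 → l++
[6,18] 6+39=45 <49 → l++
[7,18] 7+39=46 <49 → l++
[8,18] 13+39=52 >49 → r--
[8,17] 13+38=51 >49 → r--
[8,16] 13+31=44 <49 → l++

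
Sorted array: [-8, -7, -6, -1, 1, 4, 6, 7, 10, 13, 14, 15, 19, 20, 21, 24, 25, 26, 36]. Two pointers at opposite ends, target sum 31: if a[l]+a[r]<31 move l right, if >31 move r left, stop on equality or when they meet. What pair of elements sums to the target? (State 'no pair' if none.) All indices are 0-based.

(6, 25)

l=0 r=18: -8+36=28 <31, l++
l=1 r=18: -7+36=29 <31, l++
l=2 r=18: -6+36=30 <31, l++
l=3 r=18: -1+36=35 >31, r--
l=3 r=17: -1+26=25 <31, l++
l=4 r=17: 1+26=27 <31, l++
l=5 r=17: 4+26=30 <31, l++
l=6 r=17: 6+26=32 >31, r--
l=6 r=16: 6+25=31, found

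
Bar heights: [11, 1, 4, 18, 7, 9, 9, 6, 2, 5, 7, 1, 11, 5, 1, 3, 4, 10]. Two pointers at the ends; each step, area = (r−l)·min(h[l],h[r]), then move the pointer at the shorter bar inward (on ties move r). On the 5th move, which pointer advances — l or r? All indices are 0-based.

l=0 r=17: min(11,10)*17=170 best=170 *, r--
l=0 r=16: min(11,4)*16=64 best=170, r--
l=0 r=15: min(11,3)*15=45 best=170, r--
l=0 r=14: min(11,1)*14=14 best=170, r--
l=0 r=13: min(11,5)*13=65 best=170, r--

r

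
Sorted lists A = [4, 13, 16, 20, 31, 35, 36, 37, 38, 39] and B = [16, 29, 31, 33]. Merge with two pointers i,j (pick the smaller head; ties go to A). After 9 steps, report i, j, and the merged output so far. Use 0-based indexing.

i=0 j=0: A[i]=4<=B[j]=16 take 4, i++
i=1 j=0: A[i]=13<=B[j]=16 take 13, i++
i=2 j=0: A[i]=16<=B[j]=16 take 16, i++
i=3 j=0: A[i]=20>B[j]=16 take 16, j++
i=3 j=1: A[i]=20<=B[j]=29 take 20, i++
i=4 j=1: A[i]=31>B[j]=29 take 29, j++
i=4 j=2: A[i]=31<=B[j]=31 take 31, i++
i=5 j=2: A[i]=35>B[j]=31 take 31, j++
i=5 j=3: A[i]=35>B[j]=33 take 33, j++

i=5, j=4, merged so far=[4, 13, 16, 16, 20, 29, 31, 31, 33]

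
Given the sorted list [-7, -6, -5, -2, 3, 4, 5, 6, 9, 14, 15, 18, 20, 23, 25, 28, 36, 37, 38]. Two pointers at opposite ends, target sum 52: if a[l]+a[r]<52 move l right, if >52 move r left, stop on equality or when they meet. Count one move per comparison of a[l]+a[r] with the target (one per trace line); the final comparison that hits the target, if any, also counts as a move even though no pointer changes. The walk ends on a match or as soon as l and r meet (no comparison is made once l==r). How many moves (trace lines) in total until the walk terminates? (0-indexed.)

[0,18] -7+38=31 <52 → l++
[1,18] -6+38=32 <52 → l++
[2,18] -5+38=33 <52 → l++
[3,18] -2+38=36 <52 → l++
[4,18] 3+38=41 <52 → l++
[5,18] 4+38=42 <52 → l++
[6,18] 5+38=43 <52 → l++
[7,18] 6+38=44 <52 → l++
[8,18] 9+38=47 <52 → l++
[9,18] 14+38=52 → found

10 moves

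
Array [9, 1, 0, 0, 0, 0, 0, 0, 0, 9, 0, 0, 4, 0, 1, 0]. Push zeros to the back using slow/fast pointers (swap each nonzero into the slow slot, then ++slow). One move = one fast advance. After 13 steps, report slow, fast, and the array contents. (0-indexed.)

slow=4, fast=13, a=[9, 1, 9, 4, 0, 0, 0, 0, 0, 0, 0, 0, 0, 0, 1, 0]

slow=0 fast=0: a[fast]=9≠0 swap→a[0]=9, slow++,fast++
slow=1 fast=1: a[fast]=1≠0 swap→a[1]=1, slow++,fast++
slow=2 fast=2: a[fast]=0, fast++
slow=2 fast=3: a[fast]=0, fast++
slow=2 fast=4: a[fast]=0, fast++
slow=2 fast=5: a[fast]=0, fast++
slow=2 fast=6: a[fast]=0, fast++
slow=2 fast=7: a[fast]=0, fast++
slow=2 fast=8: a[fast]=0, fast++
slow=2 fast=9: a[fast]=9≠0 swap→a[2]=9, slow++,fast++
slow=3 fast=10: a[fast]=0, fast++
slow=3 fast=11: a[fast]=0, fast++
slow=3 fast=12: a[fast]=4≠0 swap→a[3]=4, slow++,fast++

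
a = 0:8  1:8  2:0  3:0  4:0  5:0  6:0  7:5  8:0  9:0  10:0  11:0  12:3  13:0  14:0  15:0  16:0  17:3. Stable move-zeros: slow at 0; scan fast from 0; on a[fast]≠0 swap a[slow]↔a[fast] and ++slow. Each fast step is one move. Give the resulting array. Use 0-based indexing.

[8, 8, 5, 3, 3, 0, 0, 0, 0, 0, 0, 0, 0, 0, 0, 0, 0, 0]

(s=0,f=0) a[fast]=8≠0 swap→a[0]=8 → slow++,fast++
(s=1,f=1) a[fast]=8≠0 swap→a[1]=8 → slow++,fast++
(s=2,f=2) a[fast]=0 → fast++
(s=2,f=3) a[fast]=0 → fast++
(s=2,f=4) a[fast]=0 → fast++
(s=2,f=5) a[fast]=0 → fast++
(s=2,f=6) a[fast]=0 → fast++
(s=2,f=7) a[fast]=5≠0 swap→a[2]=5 → slow++,fast++
(s=3,f=8) a[fast]=0 → fast++
(s=3,f=9) a[fast]=0 → fast++
(s=3,f=10) a[fast]=0 → fast++
(s=3,f=11) a[fast]=0 → fast++
(s=3,f=12) a[fast]=3≠0 swap→a[3]=3 → slow++,fast++
(s=4,f=13) a[fast]=0 → fast++
(s=4,f=14) a[fast]=0 → fast++
(s=4,f=15) a[fast]=0 → fast++
(s=4,f=16) a[fast]=0 → fast++
(s=4,f=17) a[fast]=3≠0 swap→a[4]=3 → slow++,fast++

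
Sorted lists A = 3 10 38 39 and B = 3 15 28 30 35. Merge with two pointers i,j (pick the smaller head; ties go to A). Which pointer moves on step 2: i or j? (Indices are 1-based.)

j

i=1 j=1: A[i]=3<=B[j]=3 take 3, i++
i=2 j=1: A[i]=10>B[j]=3 take 3, j++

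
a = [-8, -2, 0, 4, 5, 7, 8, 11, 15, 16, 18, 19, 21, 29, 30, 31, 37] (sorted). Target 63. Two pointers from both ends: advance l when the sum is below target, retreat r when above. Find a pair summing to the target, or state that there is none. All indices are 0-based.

l=0 r=16: -8+37=29 <63, l++
l=1 r=16: -2+37=35 <63, l++
l=2 r=16: 0+37=37 <63, l++
l=3 r=16: 4+37=41 <63, l++
l=4 r=16: 5+37=42 <63, l++
l=5 r=16: 7+37=44 <63, l++
l=6 r=16: 8+37=45 <63, l++
l=7 r=16: 11+37=48 <63, l++
l=8 r=16: 15+37=52 <63, l++
l=9 r=16: 16+37=53 <63, l++
l=10 r=16: 18+37=55 <63, l++
l=11 r=16: 19+37=56 <63, l++
l=12 r=16: 21+37=58 <63, l++
l=13 r=16: 29+37=66 >63, r--
l=13 r=15: 29+31=60 <63, l++
l=14 r=15: 30+31=61 <63, l++

no pair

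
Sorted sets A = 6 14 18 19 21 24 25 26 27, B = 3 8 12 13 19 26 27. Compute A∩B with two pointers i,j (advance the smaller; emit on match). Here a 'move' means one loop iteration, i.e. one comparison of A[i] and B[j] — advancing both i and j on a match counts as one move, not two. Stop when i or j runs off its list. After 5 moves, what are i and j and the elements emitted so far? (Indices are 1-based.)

i=2, j=5, emitted=[]

[i=1,j=1] 6>3 → j++
[i=1,j=2] 6<8 → i++
[i=2,j=2] 14>8 → j++
[i=2,j=3] 14>12 → j++
[i=2,j=4] 14>13 → j++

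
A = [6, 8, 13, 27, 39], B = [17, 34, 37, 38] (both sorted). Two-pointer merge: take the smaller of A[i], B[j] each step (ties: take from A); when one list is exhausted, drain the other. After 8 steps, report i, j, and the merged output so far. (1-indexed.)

i=5, j=5, merged so far=[6, 8, 13, 17, 27, 34, 37, 38]

i=1 j=1: A[i]=6<=B[j]=17 take 6, i++
i=2 j=1: A[i]=8<=B[j]=17 take 8, i++
i=3 j=1: A[i]=13<=B[j]=17 take 13, i++
i=4 j=1: A[i]=27>B[j]=17 take 17, j++
i=4 j=2: A[i]=27<=B[j]=34 take 27, i++
i=5 j=2: A[i]=39>B[j]=34 take 34, j++
i=5 j=3: A[i]=39>B[j]=37 take 37, j++
i=5 j=4: A[i]=39>B[j]=38 take 38, j++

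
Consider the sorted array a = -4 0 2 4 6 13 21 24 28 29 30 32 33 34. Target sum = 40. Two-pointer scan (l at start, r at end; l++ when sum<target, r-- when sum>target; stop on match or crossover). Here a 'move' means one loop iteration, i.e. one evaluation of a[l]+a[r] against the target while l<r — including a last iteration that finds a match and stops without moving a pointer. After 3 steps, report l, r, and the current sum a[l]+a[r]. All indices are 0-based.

l=0 r=13: -4+34=30 <40, l++
l=1 r=13: 0+34=34 <40, l++
l=2 r=13: 2+34=36 <40, l++

l=3, r=13, sum=38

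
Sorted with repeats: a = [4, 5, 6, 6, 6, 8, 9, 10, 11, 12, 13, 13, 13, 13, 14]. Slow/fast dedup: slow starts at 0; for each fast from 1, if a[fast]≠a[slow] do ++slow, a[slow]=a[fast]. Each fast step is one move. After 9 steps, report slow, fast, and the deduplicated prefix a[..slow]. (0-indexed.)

slow=7, fast=10, prefix=[4, 5, 6, 8, 9, 10, 11, 12]

slow=0 fast=1: a[fast]=5≠a[slow]=4 write a[1]=5, slow++,fast++
slow=1 fast=2: a[fast]=6≠a[slow]=5 write a[2]=6, slow++,fast++
slow=2 fast=3: a[fast]=6=a[slow] dup, fast++
slow=2 fast=4: a[fast]=6=a[slow] dup, fast++
slow=2 fast=5: a[fast]=8≠a[slow]=6 write a[3]=8, slow++,fast++
slow=3 fast=6: a[fast]=9≠a[slow]=8 write a[4]=9, slow++,fast++
slow=4 fast=7: a[fast]=10≠a[slow]=9 write a[5]=10, slow++,fast++
slow=5 fast=8: a[fast]=11≠a[slow]=10 write a[6]=11, slow++,fast++
slow=6 fast=9: a[fast]=12≠a[slow]=11 write a[7]=12, slow++,fast++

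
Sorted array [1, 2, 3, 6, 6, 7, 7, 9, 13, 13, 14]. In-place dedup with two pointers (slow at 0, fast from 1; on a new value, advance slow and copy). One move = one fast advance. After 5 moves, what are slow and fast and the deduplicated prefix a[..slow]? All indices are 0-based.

slow=0 fast=1: a[fast]=2≠a[slow]=1 write a[1]=2, slow++,fast++
slow=1 fast=2: a[fast]=3≠a[slow]=2 write a[2]=3, slow++,fast++
slow=2 fast=3: a[fast]=6≠a[slow]=3 write a[3]=6, slow++,fast++
slow=3 fast=4: a[fast]=6=a[slow] dup, fast++
slow=3 fast=5: a[fast]=7≠a[slow]=6 write a[4]=7, slow++,fast++

slow=4, fast=6, prefix=[1, 2, 3, 6, 7]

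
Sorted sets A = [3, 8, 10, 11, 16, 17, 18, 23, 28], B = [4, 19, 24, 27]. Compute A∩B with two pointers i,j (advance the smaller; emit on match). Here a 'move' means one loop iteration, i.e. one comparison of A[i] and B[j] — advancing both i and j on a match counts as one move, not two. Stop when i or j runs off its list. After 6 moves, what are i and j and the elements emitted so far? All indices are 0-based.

i=0 j=0: 3<4, i++
i=1 j=0: 8>4, j++
i=1 j=1: 8<19, i++
i=2 j=1: 10<19, i++
i=3 j=1: 11<19, i++
i=4 j=1: 16<19, i++

i=5, j=1, emitted=[]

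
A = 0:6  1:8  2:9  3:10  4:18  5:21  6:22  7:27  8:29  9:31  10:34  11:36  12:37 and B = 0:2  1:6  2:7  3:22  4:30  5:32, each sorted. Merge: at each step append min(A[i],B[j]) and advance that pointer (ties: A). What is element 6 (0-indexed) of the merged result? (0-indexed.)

merged[6] = 10

[i=0,j=0] A[i]=6>B[j]=2 take 2 → j++
[i=0,j=1] A[i]=6<=B[j]=6 take 6 → i++
[i=1,j=1] A[i]=8>B[j]=6 take 6 → j++
[i=1,j=2] A[i]=8>B[j]=7 take 7 → j++
[i=1,j=3] A[i]=8<=B[j]=22 take 8 → i++
[i=2,j=3] A[i]=9<=B[j]=22 take 9 → i++
[i=3,j=3] A[i]=10<=B[j]=22 take 10 → i++
[i=4,j=3] A[i]=18<=B[j]=22 take 18 → i++
[i=5,j=3] A[i]=21<=B[j]=22 take 21 → i++
[i=6,j=3] A[i]=22<=B[j]=22 take 22 → i++
[i=7,j=3] A[i]=27>B[j]=22 take 22 → j++
[i=7,j=4] A[i]=27<=B[j]=30 take 27 → i++
[i=8,j=4] A[i]=29<=B[j]=30 take 29 → i++
[i=9,j=4] A[i]=31>B[j]=30 take 30 → j++
[i=9,j=5] A[i]=31<=B[j]=32 take 31 → i++
[i=10,j=5] A[i]=34>B[j]=32 take 32 → j++
[i=10,j=6] B done, take A[i]=34 → i++
[i=11,j=6] B done, take A[i]=36 → i++
[i=12,j=6] B done, take A[i]=37 → i++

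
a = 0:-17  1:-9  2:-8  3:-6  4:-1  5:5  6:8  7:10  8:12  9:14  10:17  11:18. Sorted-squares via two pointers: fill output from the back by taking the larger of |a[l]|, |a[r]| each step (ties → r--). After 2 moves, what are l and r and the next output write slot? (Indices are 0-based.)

l=0, r=9, next write slot=9

l=0 r=11: |-17|<=|18| out[11]=324, r--
l=0 r=10: |-17|<=|17| out[10]=289, r--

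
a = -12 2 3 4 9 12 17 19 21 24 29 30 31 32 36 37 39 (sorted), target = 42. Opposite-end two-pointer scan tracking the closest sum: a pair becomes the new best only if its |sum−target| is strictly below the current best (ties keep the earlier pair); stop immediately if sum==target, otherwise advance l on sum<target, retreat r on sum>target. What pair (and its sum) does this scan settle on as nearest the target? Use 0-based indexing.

[0,16] -12+39=27 d=15 * → l++
[1,16] 2+39=41 d=1 * → l++
[2,16] 3+39=42 d=0 * → stop

pair (3, 39) with sum 42 (|Δ|=0)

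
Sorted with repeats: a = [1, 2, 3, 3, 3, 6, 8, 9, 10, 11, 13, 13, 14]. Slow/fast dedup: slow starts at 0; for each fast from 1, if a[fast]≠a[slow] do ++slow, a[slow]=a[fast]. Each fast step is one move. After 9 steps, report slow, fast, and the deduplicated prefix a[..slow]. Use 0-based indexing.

slow=7, fast=10, prefix=[1, 2, 3, 6, 8, 9, 10, 11]

(s=0,f=1) a[fast]=2≠a[slow]=1 write a[1]=2 → slow++,fast++
(s=1,f=2) a[fast]=3≠a[slow]=2 write a[2]=3 → slow++,fast++
(s=2,f=3) a[fast]=3=a[slow] dup → fast++
(s=2,f=4) a[fast]=3=a[slow] dup → fast++
(s=2,f=5) a[fast]=6≠a[slow]=3 write a[3]=6 → slow++,fast++
(s=3,f=6) a[fast]=8≠a[slow]=6 write a[4]=8 → slow++,fast++
(s=4,f=7) a[fast]=9≠a[slow]=8 write a[5]=9 → slow++,fast++
(s=5,f=8) a[fast]=10≠a[slow]=9 write a[6]=10 → slow++,fast++
(s=6,f=9) a[fast]=11≠a[slow]=10 write a[7]=11 → slow++,fast++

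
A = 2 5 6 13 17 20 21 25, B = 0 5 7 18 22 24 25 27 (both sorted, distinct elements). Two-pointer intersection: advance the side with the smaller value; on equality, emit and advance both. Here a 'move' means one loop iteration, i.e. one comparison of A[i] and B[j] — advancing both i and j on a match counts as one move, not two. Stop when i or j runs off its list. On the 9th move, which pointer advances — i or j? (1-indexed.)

i=1 j=1: 2>0, j++
i=1 j=2: 2<5, i++
i=2 j=2: 5==5 emit, i++,j++
i=3 j=3: 6<7, i++
i=4 j=3: 13>7, j++
i=4 j=4: 13<18, i++
i=5 j=4: 17<18, i++
i=6 j=4: 20>18, j++
i=6 j=5: 20<22, i++

i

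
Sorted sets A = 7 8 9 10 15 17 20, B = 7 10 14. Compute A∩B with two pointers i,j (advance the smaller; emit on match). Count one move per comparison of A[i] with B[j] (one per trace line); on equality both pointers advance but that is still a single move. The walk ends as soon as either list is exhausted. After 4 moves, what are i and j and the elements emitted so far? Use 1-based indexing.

i=5, j=3, emitted=[7, 10]

[i=1,j=1] 7==7 emit → i++,j++
[i=2,j=2] 8<10 → i++
[i=3,j=2] 9<10 → i++
[i=4,j=2] 10==10 emit → i++,j++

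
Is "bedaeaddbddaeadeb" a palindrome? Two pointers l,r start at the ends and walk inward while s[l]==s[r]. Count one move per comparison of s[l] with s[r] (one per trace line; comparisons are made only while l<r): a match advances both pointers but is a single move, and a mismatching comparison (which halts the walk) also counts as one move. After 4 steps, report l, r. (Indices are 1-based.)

[1,17] 'b'=='b' → l++,r--
[2,16] 'e'=='e' → l++,r--
[3,15] 'd'=='d' → l++,r--
[4,14] 'a'=='a' → l++,r--

l=5, r=13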